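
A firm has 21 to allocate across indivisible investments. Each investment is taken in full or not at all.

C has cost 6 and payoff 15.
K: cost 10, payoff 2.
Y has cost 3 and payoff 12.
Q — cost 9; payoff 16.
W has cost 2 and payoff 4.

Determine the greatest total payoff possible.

C + Y + Q + W: cost 6 + 3 + 9 + 2 = 20 ≤ 21, payoff 15 + 12 + 16 + 4 = 47.
C + Q + W: cost 6 + 9 + 2 = 17 ≤ 21, payoff 15 + 16 + 4 = 35.
C + Y + Q: cost 6 + 3 + 9 = 18 ≤ 21, payoff 15 + 12 + 16 = 43.
Best is C, Y, Q, and W with total payoff 47.

47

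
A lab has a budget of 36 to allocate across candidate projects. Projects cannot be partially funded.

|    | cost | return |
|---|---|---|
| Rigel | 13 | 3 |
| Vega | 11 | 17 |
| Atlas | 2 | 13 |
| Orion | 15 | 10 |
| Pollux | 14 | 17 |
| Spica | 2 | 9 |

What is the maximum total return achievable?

Allowing fractional choices, the relaxed optimum would be about 60.7, but projects are indivisible.
Vega + Atlas + Orion + Spica: cost 11 + 2 + 15 + 2 = 30 ≤ 36, return 17 + 13 + 10 + 9 = 49.
Vega + Atlas + Pollux + Spica: cost 11 + 2 + 14 + 2 = 29 ≤ 36, return 17 + 13 + 17 + 9 = 56.
Best is Vega, Atlas, Pollux, and Spica with total return 56.

56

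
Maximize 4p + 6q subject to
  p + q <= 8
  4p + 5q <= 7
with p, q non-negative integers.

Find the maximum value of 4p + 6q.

(p,q)=(0,1): 1·0+1·1=1≤8, 4·0+5·1=5≤7, objective 6.
(p,q)=(1,0): 1·1+1·0=1≤8, 4·1+5·0=4≤7, objective 4.
(p,q)=(0,0): 1·0+1·0=0≤8, 4·0+5·0=0≤7, objective 0.
No feasible integer point exceeds 6.

6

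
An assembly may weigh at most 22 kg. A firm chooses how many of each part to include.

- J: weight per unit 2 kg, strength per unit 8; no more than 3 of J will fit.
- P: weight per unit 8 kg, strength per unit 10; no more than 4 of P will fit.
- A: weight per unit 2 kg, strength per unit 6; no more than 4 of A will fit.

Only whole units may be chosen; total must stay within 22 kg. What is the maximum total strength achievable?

J has the best ratio (8/2); taking only J gives at most 3×8 = 24 (stopped by the supply cap of 3).
Mixing does better — 3×J, 1×P, and 4×A: weight 22 ≤ 22, strength 3·8 + 1·10 + 4·6 = 58.

58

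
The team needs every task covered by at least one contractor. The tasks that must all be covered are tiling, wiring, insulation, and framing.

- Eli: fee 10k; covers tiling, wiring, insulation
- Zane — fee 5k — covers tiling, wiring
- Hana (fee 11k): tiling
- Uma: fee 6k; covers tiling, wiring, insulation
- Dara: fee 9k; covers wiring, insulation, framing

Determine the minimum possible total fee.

14

Choose Zane and Dara: together they cover tiling, wiring, insulation, framing — every task.
Total fee: 5 + 9 = 14.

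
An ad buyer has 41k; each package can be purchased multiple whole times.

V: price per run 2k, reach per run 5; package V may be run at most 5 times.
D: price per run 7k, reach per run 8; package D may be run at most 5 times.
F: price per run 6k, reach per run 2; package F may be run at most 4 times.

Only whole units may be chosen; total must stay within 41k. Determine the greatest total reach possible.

57

Take 5×V and 4×D: price 38 ≤ 41, reach 5·5 + 4·8 = 57.
V has the best ratio (5/2) and is taken to its limit of 5; remaining capacity is filled optimally with the others.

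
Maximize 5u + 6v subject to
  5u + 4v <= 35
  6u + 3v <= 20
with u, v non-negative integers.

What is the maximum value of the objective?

36

Relaxing integrality, the LP optimum is 40.00 at (u,v) = (0, 6.67), which is not an integer point.
(u,v)=(0,6) is feasible, giving 36.
(u,v)=(0,5) is feasible, giving 30.
Maximum is 36 at (u,v)=(0,6).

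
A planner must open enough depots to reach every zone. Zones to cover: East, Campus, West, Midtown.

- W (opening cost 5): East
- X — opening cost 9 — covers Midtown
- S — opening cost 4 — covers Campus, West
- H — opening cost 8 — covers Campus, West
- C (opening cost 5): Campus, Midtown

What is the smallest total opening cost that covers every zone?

14

Choose W, S, and C: together they cover East, Campus, West, Midtown — every zone.
Total opening cost: 5 + 4 + 5 = 14.
No cover costs less than 14.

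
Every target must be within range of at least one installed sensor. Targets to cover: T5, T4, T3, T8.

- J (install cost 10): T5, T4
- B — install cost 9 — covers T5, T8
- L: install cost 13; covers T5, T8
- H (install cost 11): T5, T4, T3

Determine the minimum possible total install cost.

20

Choose B and H: together they cover T5, T4, T3, T8 — every target.
Total install cost: 9 + 11 = 20.
No cover costs less than 20.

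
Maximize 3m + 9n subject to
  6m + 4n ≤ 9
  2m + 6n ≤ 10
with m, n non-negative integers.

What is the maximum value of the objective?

The continuous relaxation peaks at (0, 1.67) with value 15.00; rounding to a feasible lattice point costs some objective.
(m,n)=(0,1): 6·0+4·1=4≤9, 2·0+6·1=6≤10, objective 9.
(m,n)=(1,0): 6·1+4·0=6≤9, 2·1+6·0=2≤10, objective 3.
The best lattice point is (0,1), giving 9.

9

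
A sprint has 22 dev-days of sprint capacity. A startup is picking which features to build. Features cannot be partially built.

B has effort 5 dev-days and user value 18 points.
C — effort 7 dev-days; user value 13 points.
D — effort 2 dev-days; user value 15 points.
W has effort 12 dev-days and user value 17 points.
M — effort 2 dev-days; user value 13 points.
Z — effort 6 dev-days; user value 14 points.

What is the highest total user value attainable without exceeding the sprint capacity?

This is a 0-1 knapsack instance.
Take B, C, D, M, and Z: effort 5 + 7 + 2 + 2 + 6 = 22 ≤ 22, user value 18 + 13 + 15 + 13 + 14 = 73.
No other feasible combination does better.

73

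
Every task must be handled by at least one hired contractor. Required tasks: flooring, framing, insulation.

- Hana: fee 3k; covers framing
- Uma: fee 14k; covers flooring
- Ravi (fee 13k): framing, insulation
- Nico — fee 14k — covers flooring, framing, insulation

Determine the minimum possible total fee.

14

This is an integer covering problem.
The greedy cost-per-new-task heuristic would pick Hana and Nico for 17, but a cheaper cover exists.
Nico alone covers flooring, framing, insulation — every task.
Total fee: 14.
No cover costs less than 14.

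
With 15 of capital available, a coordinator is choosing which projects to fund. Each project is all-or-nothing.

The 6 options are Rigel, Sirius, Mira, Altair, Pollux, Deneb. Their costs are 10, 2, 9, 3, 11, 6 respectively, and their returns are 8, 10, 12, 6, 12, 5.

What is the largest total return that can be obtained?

28

Allowing fractional choices, the relaxed optimum would be about 29.1, but projects are indivisible.
Sirius + Mira + Altair: cost 2 + 9 + 3 = 14 ≤ 15, return 10 + 12 + 6 = 28.
Rigel + Sirius + Altair: cost 10 + 2 + 3 = 15 ≤ 15, return 8 + 10 + 6 = 24.
Sirius + Mira: cost 2 + 9 = 11 ≤ 15, return 10 + 12 = 22.
Best is Sirius, Mira, and Altair with total return 28.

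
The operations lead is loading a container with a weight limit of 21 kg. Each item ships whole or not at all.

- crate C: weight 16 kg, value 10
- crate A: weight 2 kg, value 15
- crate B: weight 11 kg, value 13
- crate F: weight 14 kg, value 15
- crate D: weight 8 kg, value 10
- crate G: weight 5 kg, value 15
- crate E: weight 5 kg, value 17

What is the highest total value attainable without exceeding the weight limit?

Allowing fractional choices, the relaxed optimum would be about 58.2, but items are indivisible.
crate A + crate G + crate E: weight 2 + 5 + 5 = 12 ≤ 21, value 15 + 15 + 17 = 47.
crate A + crate D + crate G + crate E: weight 2 + 8 + 5 + 5 = 20 ≤ 21, value 15 + 10 + 15 + 17 = 57.
crate A + crate F + crate E: weight 2 + 14 + 5 = 21 ≤ 21, value 15 + 15 + 17 = 47.
Best is crate A, crate D, crate G, and crate E with total value 57.

57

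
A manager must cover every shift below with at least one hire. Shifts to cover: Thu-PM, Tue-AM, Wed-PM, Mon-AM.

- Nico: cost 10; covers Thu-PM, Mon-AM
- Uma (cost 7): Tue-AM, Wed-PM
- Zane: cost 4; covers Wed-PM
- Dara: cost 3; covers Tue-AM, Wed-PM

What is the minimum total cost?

13

Choose Nico and Dara: together they cover Thu-PM, Tue-AM, Wed-PM, Mon-AM — every shift.
Total cost: 10 + 3 = 13.
No cover costs less than 13.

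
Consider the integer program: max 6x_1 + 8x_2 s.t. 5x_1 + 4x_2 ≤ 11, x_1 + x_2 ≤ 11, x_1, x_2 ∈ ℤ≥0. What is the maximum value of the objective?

16

(x_1,x_2)=(0,2): 5·0+4·2=8≤11, 1·0+1·2=2≤11, objective 16.
(x_1,x_2)=(1,1): 5·1+4·1=9≤11, 1·1+1·1=2≤11, objective 14.
(x_1,x_2)=(0,1): 5·0+4·1=4≤11, 1·0+1·1=1≤11, objective 8.
The best lattice point is (0,2), giving 16.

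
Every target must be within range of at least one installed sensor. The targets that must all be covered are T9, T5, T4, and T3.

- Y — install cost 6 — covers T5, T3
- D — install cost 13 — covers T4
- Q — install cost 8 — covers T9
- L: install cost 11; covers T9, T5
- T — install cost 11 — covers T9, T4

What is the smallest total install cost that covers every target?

This is a weighted set-cover instance.
Choose Y and T: together they cover T9, T5, T4, T3 — every target.
Total install cost: 6 + 11 = 17.
No cover costs less than 17.

17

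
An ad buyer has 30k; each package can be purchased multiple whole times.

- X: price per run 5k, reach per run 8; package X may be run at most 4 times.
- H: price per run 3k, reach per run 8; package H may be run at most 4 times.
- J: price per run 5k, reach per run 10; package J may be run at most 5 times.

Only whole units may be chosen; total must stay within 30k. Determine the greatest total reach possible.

64

Take 3×H and 4×J: price 29 ≤ 30, reach 3·8 + 4·10 = 64.
No other integer combination yields more.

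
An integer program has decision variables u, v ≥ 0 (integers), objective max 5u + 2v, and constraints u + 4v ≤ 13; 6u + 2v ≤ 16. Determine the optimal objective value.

14

The continuous relaxation peaks at (1.73, 2.82) with value 14.27; rounding to a feasible lattice point costs some objective.
(u,v)=(2,2): 1·2+4·2=10≤13, 6·2+2·2=16≤16, objective 14.
(u,v)=(2,1): 1·2+4·1=6≤13, 6·2+2·1=14≤16, objective 12.
(u,v)=(1,3): 1·1+4·3=13≤13, 6·1+2·3=12≤16, objective 11.
The best lattice point is (2,2), giving 14.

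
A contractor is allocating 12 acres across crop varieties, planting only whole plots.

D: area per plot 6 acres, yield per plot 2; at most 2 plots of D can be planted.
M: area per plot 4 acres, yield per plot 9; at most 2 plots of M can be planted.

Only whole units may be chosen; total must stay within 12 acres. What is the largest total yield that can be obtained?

This is a bounded integer knapsack.
1×D and 1×M: area 10 ≤ 12, yield 1·2 + 1·9 = 11.
2×M: area 8 ≤ 12, yield 2·9 = 18.
Best is 18.

18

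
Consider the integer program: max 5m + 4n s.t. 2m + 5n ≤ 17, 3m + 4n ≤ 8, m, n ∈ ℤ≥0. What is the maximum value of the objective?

(m,n)=(2,0) is feasible, giving 10.
(m,n)=(1,1) is feasible, giving 9.
Maximum is 10 at (m,n)=(2,0).

10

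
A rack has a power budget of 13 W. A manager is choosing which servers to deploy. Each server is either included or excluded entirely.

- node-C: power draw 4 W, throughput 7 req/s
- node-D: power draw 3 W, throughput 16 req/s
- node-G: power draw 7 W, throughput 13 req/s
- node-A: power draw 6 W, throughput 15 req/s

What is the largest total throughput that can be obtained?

38

Allowing fractional choices, the relaxed optimum would be about 38.4, but servers are indivisible.
node-D + node-A: power draw 3 + 6 = 9 ≤ 13, throughput 16 + 15 = 31.
node-C + node-D + node-A: power draw 4 + 3 + 6 = 13 ≤ 13, throughput 7 + 16 + 15 = 38.
Best is node-C, node-D, and node-A with total throughput 38.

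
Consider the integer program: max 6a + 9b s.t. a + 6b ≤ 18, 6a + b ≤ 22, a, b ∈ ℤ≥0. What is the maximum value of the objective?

36

(a,b)=(3,2): 1·3+6·2=15≤18, 6·3+1·2=20≤22, objective 36.
(a,b)=(2,2): 1·2+6·2=14≤18, 6·2+1·2=14≤22, objective 30.
(a,b)=(3,1): 1·3+6·1=9≤18, 6·3+1·1=19≤22, objective 27.
(a,b)=(2,1): 1·2+6·1=8≤18, 6·2+1·1=13≤22, objective 21.
Maximum is 36 at (a,b)=(3,2).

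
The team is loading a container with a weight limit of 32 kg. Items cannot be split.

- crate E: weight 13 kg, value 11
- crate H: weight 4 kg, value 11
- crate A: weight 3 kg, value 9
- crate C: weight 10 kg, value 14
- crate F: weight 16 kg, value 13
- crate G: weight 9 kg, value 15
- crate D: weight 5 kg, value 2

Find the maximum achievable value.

51

Allowing fractional choices, the relaxed optimum would be about 54.1, but items are indivisible.
crate H + crate A + crate C + crate G: weight 4 + 3 + 10 + 9 = 26 ≤ 32, value 11 + 9 + 14 + 15 = 49.
crate H + crate A + crate C + crate G + crate D: weight 4 + 3 + 10 + 9 + 5 = 31 ≤ 32, value 11 + 9 + 14 + 15 + 2 = 51.
crate H + crate A + crate F + crate G: weight 4 + 3 + 16 + 9 = 32 ≤ 32, value 11 + 9 + 13 + 15 = 48.
Best is crate H, crate A, crate C, crate G, and crate D with total value 51.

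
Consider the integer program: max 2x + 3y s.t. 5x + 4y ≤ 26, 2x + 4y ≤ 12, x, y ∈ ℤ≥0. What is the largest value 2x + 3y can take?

11

(x,y)=(4,1): 5·4+4·1=24≤26, 2·4+4·1=12≤12, objective 11.
(x,y)=(5,0): 5·5+4·0=25≤26, 2·5+4·0=10≤12, objective 10.
(x,y)=(3,1): 5·3+4·1=19≤26, 2·3+4·1=10≤12, objective 9.
The best lattice point is (4,1), giving 11.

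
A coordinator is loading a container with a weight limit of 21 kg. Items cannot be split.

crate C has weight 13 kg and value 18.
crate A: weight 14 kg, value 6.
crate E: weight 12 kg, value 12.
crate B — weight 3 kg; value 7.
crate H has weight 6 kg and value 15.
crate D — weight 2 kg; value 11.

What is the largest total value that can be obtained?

Take crate C, crate H, and crate D: weight 13 + 6 + 2 = 21 ≤ 21, value 18 + 15 + 11 = 44.
No other feasible combination does better.

44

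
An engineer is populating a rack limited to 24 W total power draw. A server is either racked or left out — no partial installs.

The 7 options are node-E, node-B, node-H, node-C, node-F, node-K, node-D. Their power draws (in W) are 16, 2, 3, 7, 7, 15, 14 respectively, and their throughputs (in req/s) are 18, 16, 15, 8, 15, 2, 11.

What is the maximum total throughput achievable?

Take node-B, node-H, node-C, and node-F: power draw 2 + 3 + 7 + 7 = 19 ≤ 24, throughput 16 + 15 + 8 + 15 = 54.
No other feasible combination does better.

54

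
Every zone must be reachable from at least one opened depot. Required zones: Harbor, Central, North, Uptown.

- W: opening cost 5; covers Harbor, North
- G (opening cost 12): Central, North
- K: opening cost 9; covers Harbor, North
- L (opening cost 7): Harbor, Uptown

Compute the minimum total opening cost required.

This is a weighted set-cover instance.
Choose G and L: together they cover Harbor, Central, North, Uptown — every zone.
Total opening cost: 12 + 7 = 19.

19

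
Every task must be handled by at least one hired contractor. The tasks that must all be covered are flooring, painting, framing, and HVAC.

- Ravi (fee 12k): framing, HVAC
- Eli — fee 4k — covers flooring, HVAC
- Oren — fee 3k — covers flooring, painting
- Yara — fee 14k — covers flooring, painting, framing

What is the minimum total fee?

15

The greedy cost-per-new-task heuristic would pick Oren, Eli, and Ravi for 19, but a cheaper cover exists.
Choose Ravi and Oren: together they cover flooring, painting, framing, HVAC — every task.
Total fee: 12 + 3 = 15.
No cover costs less than 15.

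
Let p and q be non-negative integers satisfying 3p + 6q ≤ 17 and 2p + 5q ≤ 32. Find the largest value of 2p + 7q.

16

The continuous relaxation peaks at (0, 2.83) with value 19.83; rounding to a feasible lattice point costs some objective.
(p,q)=(1,2): 3·1+6·2=15≤17, 2·1+5·2=12≤32, objective 16.
(p,q)=(0,2): 3·0+6·2=12≤17, 2·0+5·2=10≤32, objective 14.
The best lattice point is (1,2), giving 16.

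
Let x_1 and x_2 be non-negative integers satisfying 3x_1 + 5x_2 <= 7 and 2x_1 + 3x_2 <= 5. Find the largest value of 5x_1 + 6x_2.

10

(x_1,x_2)=(2,0) is feasible, giving 10.
(x_1,x_2)=(1,0) is feasible, giving 5.
The best lattice point is (2,0), giving 10.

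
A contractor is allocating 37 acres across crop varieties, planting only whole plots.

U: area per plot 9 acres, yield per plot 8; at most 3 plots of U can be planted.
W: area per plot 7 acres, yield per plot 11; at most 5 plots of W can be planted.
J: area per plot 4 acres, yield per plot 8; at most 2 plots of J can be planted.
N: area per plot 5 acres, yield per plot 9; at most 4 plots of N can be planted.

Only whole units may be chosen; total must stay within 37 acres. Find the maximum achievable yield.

65

1×W, 2×J, and 4×N: area 35 ≤ 37, yield 1·11 + 2·8 + 4·9 = 63.
2×W, 2×J, and 3×N: area 37 ≤ 37, yield 2·11 + 2·8 + 3·9 = 65.
Best is 65.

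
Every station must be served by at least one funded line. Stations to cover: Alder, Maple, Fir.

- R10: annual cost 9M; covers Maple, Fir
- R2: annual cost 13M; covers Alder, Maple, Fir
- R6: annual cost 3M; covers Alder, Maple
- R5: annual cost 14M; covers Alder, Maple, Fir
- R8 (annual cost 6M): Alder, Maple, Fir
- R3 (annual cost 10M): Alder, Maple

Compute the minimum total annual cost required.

6

This is a weighted set-cover instance.
The greedy cost-per-new-station heuristic would pick R6 and R8 for 9, but a cheaper cover exists.
R8 alone covers Alder, Maple, Fir — every station.
Total annual cost: 6.
No cover costs less than 6.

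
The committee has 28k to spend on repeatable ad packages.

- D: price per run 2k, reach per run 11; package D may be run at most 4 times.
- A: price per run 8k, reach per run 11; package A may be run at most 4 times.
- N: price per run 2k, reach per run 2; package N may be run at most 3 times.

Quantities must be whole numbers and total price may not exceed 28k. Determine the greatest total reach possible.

70

D has the best ratio (11/2); taking only D gives at most 4×11 = 44 (stopped by the supply cap of 4).
Mixing does better — 4×D, 2×A, and 2×N: price 28 ≤ 28, reach 4·11 + 2·11 + 2·2 = 70.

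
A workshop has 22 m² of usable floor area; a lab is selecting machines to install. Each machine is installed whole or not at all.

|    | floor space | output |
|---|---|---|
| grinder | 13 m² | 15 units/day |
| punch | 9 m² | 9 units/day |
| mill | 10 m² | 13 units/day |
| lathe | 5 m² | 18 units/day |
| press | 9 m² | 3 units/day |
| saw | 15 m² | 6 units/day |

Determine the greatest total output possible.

This is a 0-1 knapsack instance.
Allowing fractional choices, the relaxed optimum would be about 39.1, but machines are indivisible.
punch + lathe: floor space 9 + 5 = 14 ≤ 22, output 9 + 18 = 27.
grinder + lathe: floor space 13 + 5 = 18 ≤ 22, output 15 + 18 = 33.
mill + lathe: floor space 10 + 5 = 15 ≤ 22, output 13 + 18 = 31.
Best is grinder and lathe with total output 33.

33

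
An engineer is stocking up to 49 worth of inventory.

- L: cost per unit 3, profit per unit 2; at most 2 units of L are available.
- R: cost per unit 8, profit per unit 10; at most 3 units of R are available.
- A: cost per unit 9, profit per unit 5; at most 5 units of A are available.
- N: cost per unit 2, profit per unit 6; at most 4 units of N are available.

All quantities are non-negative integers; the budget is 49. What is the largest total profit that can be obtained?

This is a bounded integer knapsack.
1×L, 3×R, 1×A, and 4×N: cost 44 ≤ 49, profit 1·2 + 3·10 + 1·5 + 4·6 = 61.
2×L, 3×R, 1×A, and 4×N: cost 47 ≤ 49, profit 2·2 + 3·10 + 1·5 + 4·6 = 63.
Best is 63.

63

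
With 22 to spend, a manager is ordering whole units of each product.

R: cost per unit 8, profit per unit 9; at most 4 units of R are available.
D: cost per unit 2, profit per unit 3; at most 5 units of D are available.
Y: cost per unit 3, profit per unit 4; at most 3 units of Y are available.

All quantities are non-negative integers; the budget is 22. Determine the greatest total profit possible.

29

1×R, 5×D, and 1×Y: cost 21 ≤ 22, profit 1·9 + 5·3 + 1·4 = 28.
1×R, 4×D, and 2×Y: cost 22 ≤ 22, profit 1·9 + 4·3 + 2·4 = 29.
Best is 29.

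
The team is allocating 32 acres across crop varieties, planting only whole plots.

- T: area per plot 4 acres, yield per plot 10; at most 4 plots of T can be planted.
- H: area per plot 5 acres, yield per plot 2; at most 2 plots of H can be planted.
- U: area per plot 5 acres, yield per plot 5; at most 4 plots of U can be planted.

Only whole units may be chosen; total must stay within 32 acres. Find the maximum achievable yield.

55

Take 4×T and 3×U: area 31 ≤ 32, yield 4·10 + 3·5 = 55.
T has the best ratio (10/4) and is taken to its limit of 4; remaining capacity is filled optimally with the others.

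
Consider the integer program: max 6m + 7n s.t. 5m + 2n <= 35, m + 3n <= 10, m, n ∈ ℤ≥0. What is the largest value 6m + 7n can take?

43

(m,n)=(6,1) is feasible, giving 43.
(m,n)=(7,0) is feasible, giving 42.
(m,n)=(5,1) is feasible, giving 37.
Maximum is 43 at (m,n)=(6,1).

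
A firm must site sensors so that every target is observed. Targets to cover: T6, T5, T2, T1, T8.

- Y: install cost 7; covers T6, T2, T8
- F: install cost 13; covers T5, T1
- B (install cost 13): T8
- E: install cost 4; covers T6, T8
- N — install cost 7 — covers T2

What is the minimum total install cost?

20

This is a weighted set-cover instance.
The greedy cost-per-new-target heuristic would pick E, F, and Y for 24, but a cheaper cover exists.
Choose Y and F: together they cover T6, T5, T2, T1, T8 — every target.
Total install cost: 7 + 13 = 20.
No cover costs less than 20.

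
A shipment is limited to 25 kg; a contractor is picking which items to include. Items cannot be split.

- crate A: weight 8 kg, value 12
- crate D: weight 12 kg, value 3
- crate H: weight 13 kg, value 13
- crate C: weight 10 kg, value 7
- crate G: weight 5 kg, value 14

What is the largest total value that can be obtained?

33

Allowing fractional choices, the relaxed optimum would be about 38.0, but items are indivisible.
crate A + crate D + crate G: weight 8 + 12 + 5 = 25 ≤ 25, value 12 + 3 + 14 = 29.
crate A + crate C + crate G: weight 8 + 10 + 5 = 23 ≤ 25, value 12 + 7 + 14 = 33.
crate H + crate G: weight 13 + 5 = 18 ≤ 25, value 13 + 14 = 27.
Best is crate A, crate C, and crate G with total value 33.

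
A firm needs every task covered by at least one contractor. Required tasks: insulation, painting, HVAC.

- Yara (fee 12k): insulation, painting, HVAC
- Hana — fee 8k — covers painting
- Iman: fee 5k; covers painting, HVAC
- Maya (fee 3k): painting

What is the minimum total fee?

12

The greedy cost-per-new-task heuristic would pick Iman and Yara for 17, but a cheaper cover exists.
Yara alone covers insulation, painting, HVAC — every task.
Total fee: 12.
No cover costs less than 12.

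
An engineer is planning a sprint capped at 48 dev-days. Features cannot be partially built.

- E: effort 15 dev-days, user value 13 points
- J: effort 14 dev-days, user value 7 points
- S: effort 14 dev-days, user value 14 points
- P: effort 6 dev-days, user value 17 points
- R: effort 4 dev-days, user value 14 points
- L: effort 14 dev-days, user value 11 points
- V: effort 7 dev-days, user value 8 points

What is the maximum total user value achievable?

66

This is an integer program with binary decision variables.
Take E, S, P, R, and V: effort 15 + 14 + 6 + 4 + 7 = 46 ≤ 48, user value 13 + 14 + 17 + 14 + 8 = 66.
No other feasible combination does better.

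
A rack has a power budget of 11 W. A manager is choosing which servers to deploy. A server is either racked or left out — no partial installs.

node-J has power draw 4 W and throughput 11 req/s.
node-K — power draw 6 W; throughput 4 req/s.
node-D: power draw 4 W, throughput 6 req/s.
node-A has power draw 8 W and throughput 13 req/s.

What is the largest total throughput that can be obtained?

This is a 0-1 knapsack instance.
Allowing fractional choices, the relaxed optimum would be about 22.4, but servers are indivisible.
node-J + node-K: power draw 4 + 6 = 10 ≤ 11, throughput 11 + 4 = 15.
node-J + node-D: power draw 4 + 4 = 8 ≤ 11, throughput 11 + 6 = 17.
Best is node-J and node-D with total throughput 17.

17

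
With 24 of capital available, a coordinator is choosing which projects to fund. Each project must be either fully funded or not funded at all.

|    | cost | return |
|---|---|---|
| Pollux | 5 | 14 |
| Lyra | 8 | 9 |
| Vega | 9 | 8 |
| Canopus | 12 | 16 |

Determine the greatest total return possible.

Allowing fractional choices, the relaxed optimum would be about 37.9, but projects are indivisible.
Lyra + Canopus: cost 8 + 12 = 20 ≤ 24, return 9 + 16 = 25.
Pollux + Lyra + Vega: cost 5 + 8 + 9 = 22 ≤ 24, return 14 + 9 + 8 = 31.
Pollux + Canopus: cost 5 + 12 = 17 ≤ 24, return 14 + 16 = 30.
Best is Pollux, Lyra, and Vega with total return 31.

31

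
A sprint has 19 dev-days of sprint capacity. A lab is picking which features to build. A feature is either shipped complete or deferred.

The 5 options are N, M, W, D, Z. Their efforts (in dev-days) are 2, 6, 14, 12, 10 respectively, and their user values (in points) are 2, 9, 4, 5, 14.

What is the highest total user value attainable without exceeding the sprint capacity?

25

Allowing fractional choices, the relaxed optimum would be about 25.4, but features are indivisible.
N + M + Z: effort 2 + 6 + 10 = 18 ≤ 19, user value 2 + 9 + 14 = 25.
M + Z: effort 6 + 10 = 16 ≤ 19, user value 9 + 14 = 23.
N + Z: effort 2 + 10 = 12 ≤ 19, user value 2 + 14 = 16.
Best is N, M, and Z with total user value 25.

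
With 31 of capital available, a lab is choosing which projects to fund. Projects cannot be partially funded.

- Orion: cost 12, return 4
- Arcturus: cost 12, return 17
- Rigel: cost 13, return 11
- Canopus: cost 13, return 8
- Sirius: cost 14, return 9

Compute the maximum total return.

Allowing fractional choices, the relaxed optimum would be about 31.9, but projects are indivisible.
Arcturus + Canopus: cost 12 + 13 = 25 ≤ 31, return 17 + 8 = 25.
Arcturus + Sirius: cost 12 + 14 = 26 ≤ 31, return 17 + 9 = 26.
Arcturus + Rigel: cost 12 + 13 = 25 ≤ 31, return 17 + 11 = 28.
Best is Arcturus and Rigel with total return 28.

28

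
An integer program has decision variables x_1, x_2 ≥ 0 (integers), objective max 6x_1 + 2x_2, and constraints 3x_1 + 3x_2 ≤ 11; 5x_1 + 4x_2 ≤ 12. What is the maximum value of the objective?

12

The continuous relaxation peaks at (2.4, 0) with value 14.40; rounding to a feasible lattice point costs some objective.
(x_1,x_2)=(2,0): 3·2+3·0=6≤11, 5·2+4·0=10≤12, objective 12.
(x_1,x_2)=(1,1): 3·1+3·1=6≤11, 5·1+4·1=9≤12, objective 8.
(x_1,x_2)=(1,0): 3·1+3·0=3≤11, 5·1+4·0=5≤12, objective 6.
No feasible integer point exceeds 12.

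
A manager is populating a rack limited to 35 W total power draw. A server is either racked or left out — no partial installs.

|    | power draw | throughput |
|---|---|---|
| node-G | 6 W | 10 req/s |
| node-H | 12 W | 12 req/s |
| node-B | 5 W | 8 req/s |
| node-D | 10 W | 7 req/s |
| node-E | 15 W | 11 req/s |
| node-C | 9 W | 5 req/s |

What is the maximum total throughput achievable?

Allowing fractional choices, the relaxed optimum would be about 38.8, but servers are indivisible.
node-G + node-H + node-B + node-D: power draw 6 + 12 + 5 + 10 = 33 ≤ 35, throughput 10 + 12 + 8 + 7 = 37.
node-G + node-H + node-B + node-C: power draw 6 + 12 + 5 + 9 = 32 ≤ 35, throughput 10 + 12 + 8 + 5 = 35.
Best is node-G, node-H, node-B, and node-D with total throughput 37.

37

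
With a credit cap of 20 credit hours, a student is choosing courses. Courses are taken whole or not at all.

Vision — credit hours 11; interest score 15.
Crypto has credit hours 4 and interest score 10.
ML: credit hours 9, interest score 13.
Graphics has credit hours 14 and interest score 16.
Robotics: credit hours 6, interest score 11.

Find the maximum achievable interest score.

Treat it as a binary knapsack problem.
Allowing fractional choices, the relaxed optimum would be about 35.4, but courses are indivisible.
Crypto + ML + Robotics: credit hours 4 + 9 + 6 = 19 ≤ 20, interest score 10 + 13 + 11 = 34.
Vision + ML: credit hours 11 + 9 = 20 ≤ 20, interest score 15 + 13 = 28.
Best is Crypto, ML, and Robotics with total interest score 34.

34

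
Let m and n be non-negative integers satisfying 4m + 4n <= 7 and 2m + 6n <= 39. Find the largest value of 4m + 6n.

6

The continuous relaxation peaks at (0, 1.75) with value 10.50; rounding to a feasible lattice point costs some objective.
(m,n)=(0,1): 4·0+4·1=4≤7, 2·0+6·1=6≤39, objective 6.
(m,n)=(1,0): 4·1+4·0=4≤7, 2·1+6·0=2≤39, objective 4.
The best lattice point is (0,1), giving 6.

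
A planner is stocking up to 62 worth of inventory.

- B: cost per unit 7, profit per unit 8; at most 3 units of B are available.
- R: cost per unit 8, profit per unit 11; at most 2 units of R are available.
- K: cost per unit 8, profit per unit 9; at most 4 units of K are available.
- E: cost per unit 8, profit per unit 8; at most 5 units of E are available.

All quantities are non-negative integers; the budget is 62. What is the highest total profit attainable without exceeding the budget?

74

R has the best ratio (11/8); taking only R gives at most 2×11 = 22 (stopped by the supply cap of 2).
Mixing does better — 2×B, 2×R, and 4×K: cost 62 ≤ 62, profit 2·8 + 2·11 + 4·9 = 74.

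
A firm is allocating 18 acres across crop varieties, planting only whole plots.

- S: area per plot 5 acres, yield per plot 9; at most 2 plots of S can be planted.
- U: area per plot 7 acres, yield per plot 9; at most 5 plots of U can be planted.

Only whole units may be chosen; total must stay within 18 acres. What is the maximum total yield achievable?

This is a bounded integer knapsack.
S has the best ratio (9/5); taking only S gives at most 2×9 = 18 (stopped by the supply cap of 2).
Mixing does better — 2×S and 1×U: area 17 ≤ 18, yield 2·9 + 1·9 = 27.

27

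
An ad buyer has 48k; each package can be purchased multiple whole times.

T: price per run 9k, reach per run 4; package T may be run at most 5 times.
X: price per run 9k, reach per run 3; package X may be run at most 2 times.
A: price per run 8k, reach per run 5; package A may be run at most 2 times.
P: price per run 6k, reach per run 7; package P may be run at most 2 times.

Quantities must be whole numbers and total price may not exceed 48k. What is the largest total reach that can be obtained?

32

2×T, 2×A, and 2×P: price 46 ≤ 48, reach 2·4 + 2·5 + 2·7 = 32.
1×T, 1×X, 2×A, and 2×P: price 46 ≤ 48, reach 1·4 + 1·3 + 2·5 + 2·7 = 31.
Best is 32.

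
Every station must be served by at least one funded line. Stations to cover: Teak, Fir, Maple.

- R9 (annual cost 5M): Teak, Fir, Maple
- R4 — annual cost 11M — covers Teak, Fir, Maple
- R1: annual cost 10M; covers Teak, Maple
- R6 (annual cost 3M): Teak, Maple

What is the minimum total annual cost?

The greedy cost-per-new-station heuristic would pick R6 and R9 for 8, but a cheaper cover exists.
R9 alone covers Teak, Fir, Maple — every station.
Total annual cost: 5.
No cover costs less than 5.

5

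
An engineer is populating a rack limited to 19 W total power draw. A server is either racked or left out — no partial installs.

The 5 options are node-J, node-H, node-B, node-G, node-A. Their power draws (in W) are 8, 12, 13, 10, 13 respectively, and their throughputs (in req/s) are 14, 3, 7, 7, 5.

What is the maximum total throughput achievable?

node-J: power draw 8 ≤ 19, throughput 14.
node-G: power draw 10 ≤ 19, throughput 7.
node-J + node-G: power draw 8 + 10 = 18 ≤ 19, throughput 14 + 7 = 21.
Best is node-J and node-G with total throughput 21.

21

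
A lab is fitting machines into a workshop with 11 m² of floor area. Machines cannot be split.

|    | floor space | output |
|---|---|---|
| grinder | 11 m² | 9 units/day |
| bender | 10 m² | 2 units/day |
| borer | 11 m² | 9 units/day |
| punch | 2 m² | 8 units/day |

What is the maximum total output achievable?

9

Allowing fractional choices, the relaxed optimum would be about 15.4, but machines are indivisible.
borer: floor space 11 ≤ 11, output 9.
punch: floor space 2 ≤ 11, output 8.
grinder: floor space 11 ≤ 11, output 9.
The maximum output is 9; one optimal choice is grinder.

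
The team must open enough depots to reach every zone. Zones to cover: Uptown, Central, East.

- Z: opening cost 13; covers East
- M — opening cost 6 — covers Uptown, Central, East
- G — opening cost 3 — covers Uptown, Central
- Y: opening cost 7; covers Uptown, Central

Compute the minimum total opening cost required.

This is an integer covering problem.
The greedy cost-per-new-zone heuristic would pick G and M for 9, but a cheaper cover exists.
M alone covers Uptown, Central, East — every zone.
Total opening cost: 6.
No cover costs less than 6.

6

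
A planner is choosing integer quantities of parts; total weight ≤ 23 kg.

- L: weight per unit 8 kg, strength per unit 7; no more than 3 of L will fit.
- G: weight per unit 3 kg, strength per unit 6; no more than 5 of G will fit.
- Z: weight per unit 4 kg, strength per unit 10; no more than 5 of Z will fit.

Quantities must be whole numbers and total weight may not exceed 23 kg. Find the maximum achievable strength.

56

This is a bounded integer knapsack.
1×G and 5×Z: weight 23 ≤ 23, strength 1·6 + 5·10 = 56.
2×G and 4×Z: weight 22 ≤ 23, strength 2·6 + 4·10 = 52.
Best is 56.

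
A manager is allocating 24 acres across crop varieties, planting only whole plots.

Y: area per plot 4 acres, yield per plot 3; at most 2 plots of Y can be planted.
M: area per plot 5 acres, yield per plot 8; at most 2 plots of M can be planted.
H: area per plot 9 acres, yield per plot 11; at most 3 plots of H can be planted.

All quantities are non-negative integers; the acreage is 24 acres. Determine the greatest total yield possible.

Take 1×M and 2×H: area 23 ≤ 24, yield 1·8 + 2·11 = 30.
No other integer combination yields more.

30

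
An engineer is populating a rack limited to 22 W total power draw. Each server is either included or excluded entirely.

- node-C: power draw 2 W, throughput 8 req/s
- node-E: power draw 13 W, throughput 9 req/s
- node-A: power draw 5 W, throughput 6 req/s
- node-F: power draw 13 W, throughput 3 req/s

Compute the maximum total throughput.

Treat it as a binary knapsack problem.
Allowing fractional choices, the relaxed optimum would be about 23.5, but servers are indivisible.
node-C + node-A + node-F: power draw 2 + 5 + 13 = 20 ≤ 22, throughput 8 + 6 + 3 = 17.
node-C + node-E: power draw 2 + 13 = 15 ≤ 22, throughput 8 + 9 = 17.
node-C + node-E + node-A: power draw 2 + 13 + 5 = 20 ≤ 22, throughput 8 + 9 + 6 = 23.
Best is node-C, node-E, and node-A with total throughput 23.

23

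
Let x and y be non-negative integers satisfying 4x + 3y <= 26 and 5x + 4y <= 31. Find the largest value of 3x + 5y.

(x,y)=(0,7) is feasible, giving 35.
(x,y)=(1,6) is feasible, giving 33.
(x,y)=(0,6) is feasible, giving 30.
Maximum is 35 at (x,y)=(0,7).

35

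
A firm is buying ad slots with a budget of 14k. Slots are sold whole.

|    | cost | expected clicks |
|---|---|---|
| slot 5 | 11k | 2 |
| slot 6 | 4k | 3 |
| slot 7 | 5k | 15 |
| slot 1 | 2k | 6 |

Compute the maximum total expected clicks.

24

This is an integer program with binary decision variables.
slot 7 + slot 1: cost 5 + 2 = 7 ≤ 14, expected clicks 15 + 6 = 21.
slot 6 + slot 7: cost 4 + 5 = 9 ≤ 14, expected clicks 3 + 15 = 18.
slot 6 + slot 7 + slot 1: cost 4 + 5 + 2 = 11 ≤ 14, expected clicks 3 + 15 + 6 = 24.
Best is slot 6, slot 7, and slot 1 with total expected clicks 24.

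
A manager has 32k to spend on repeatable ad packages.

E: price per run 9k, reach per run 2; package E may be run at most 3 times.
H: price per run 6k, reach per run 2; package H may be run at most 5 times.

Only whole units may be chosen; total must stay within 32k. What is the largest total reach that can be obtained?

H has the best ratio (2/6); taking only H gives at most 5×2 = 10 (stopped by the price limit).
Optimal: 5×H: price 30 ≤ 32, reach 5·2 = 10.

10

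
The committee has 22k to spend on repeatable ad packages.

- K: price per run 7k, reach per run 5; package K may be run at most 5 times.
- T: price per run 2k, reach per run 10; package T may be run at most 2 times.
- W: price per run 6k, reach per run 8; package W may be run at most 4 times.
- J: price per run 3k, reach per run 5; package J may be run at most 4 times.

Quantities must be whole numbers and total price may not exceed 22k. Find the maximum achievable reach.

48

T has the best ratio (10/2); taking only T gives at most 2×10 = 20 (stopped by the supply cap of 2).
Mixing does better — 2×T, 1×W, and 4×J: price 22 ≤ 22, reach 2·10 + 1·8 + 4·5 = 48.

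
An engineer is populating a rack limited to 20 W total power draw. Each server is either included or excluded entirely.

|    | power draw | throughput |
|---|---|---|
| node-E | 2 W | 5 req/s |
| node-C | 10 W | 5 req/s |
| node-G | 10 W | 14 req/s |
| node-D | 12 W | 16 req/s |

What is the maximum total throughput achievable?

21

Allowing fractional choices, the relaxed optimum would be about 29.7, but servers are indivisible.
node-E + node-G: power draw 2 + 10 = 12 ≤ 20, throughput 5 + 14 = 19.
node-C + node-G: power draw 10 + 10 = 20 ≤ 20, throughput 5 + 14 = 19.
node-E + node-D: power draw 2 + 12 = 14 ≤ 20, throughput 5 + 16 = 21.
Best is node-E and node-D with total throughput 21.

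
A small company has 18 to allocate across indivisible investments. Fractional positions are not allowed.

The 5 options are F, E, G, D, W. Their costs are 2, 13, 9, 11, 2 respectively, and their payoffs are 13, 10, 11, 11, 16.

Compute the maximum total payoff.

Allowing fractional choices, the relaxed optimum would be about 45.0, but investments are indivisible.
F + G + W: cost 2 + 9 + 2 = 13 ≤ 18, payoff 13 + 11 + 16 = 40.
F + D + W: cost 2 + 11 + 2 = 15 ≤ 18, payoff 13 + 11 + 16 = 40.
F + E + W: cost 2 + 13 + 2 = 17 ≤ 18, payoff 13 + 10 + 16 = 39.
The maximum payoff is 40; one optimal choice is F, G, and W.

40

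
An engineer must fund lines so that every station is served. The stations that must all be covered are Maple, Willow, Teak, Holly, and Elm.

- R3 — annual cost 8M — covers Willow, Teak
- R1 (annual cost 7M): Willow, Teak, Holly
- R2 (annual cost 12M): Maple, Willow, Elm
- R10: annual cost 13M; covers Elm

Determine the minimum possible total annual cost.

19

Choose R1 and R2: together they cover Maple, Willow, Teak, Holly, Elm — every station.
Total annual cost: 7 + 12 = 19.
No cover costs less than 19.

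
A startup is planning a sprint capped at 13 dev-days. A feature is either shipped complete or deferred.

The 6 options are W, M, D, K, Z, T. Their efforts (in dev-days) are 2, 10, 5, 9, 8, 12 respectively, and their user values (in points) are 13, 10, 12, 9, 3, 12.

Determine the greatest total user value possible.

Treat it as a binary knapsack problem.
Allowing fractional choices, the relaxed optimum would be about 31.0, but features are indivisible.
W + M: effort 2 + 10 = 12 ≤ 13, user value 13 + 10 = 23.
W + K: effort 2 + 9 = 11 ≤ 13, user value 13 + 9 = 22.
W + D: effort 2 + 5 = 7 ≤ 13, user value 13 + 12 = 25.
Best is W and D with total user value 25.

25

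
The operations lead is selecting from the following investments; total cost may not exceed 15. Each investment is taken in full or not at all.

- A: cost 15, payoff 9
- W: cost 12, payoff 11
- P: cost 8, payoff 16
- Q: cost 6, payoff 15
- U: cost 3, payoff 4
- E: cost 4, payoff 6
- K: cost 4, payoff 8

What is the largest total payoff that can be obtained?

Take P and Q: cost 8 + 6 = 14 ≤ 15, payoff 16 + 15 = 31.
No other feasible combination does better.

31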